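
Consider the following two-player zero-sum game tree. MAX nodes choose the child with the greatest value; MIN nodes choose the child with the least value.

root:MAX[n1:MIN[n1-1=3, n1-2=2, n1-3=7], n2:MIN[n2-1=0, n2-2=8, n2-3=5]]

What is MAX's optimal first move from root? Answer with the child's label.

n1 (MIN): min(3, 2, 7) = 2
n2 (MIN): min(0, 8, 5) = 0
root (MAX): max(2, 0) = 2
MAX at root wants the highest of {n1=2, n2=0}, so chooses n1.

n1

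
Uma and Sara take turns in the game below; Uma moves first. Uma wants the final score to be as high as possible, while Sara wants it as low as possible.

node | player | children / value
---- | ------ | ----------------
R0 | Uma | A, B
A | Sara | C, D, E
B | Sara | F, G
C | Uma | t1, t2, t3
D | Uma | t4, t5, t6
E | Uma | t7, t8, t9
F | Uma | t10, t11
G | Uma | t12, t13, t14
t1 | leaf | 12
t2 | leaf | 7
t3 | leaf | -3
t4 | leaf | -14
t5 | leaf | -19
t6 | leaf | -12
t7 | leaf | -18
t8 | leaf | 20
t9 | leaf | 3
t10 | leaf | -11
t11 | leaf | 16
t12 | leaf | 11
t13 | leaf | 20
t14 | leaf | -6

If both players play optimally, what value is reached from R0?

C (Uma): max(12, 7, -3) = 12
D (Uma): max(-14, -19, -12) = -12
E (Uma): max(-18, 20, 3) = 20
A (Sara): min(12, -12, 20) = -12
F (Uma): max(-11, 16) = 16
G (Uma): max(11, 20, -6) = 20
B (Sara): min(16, 20) = 16
R0 (Uma): max(-12, 16) = 16

16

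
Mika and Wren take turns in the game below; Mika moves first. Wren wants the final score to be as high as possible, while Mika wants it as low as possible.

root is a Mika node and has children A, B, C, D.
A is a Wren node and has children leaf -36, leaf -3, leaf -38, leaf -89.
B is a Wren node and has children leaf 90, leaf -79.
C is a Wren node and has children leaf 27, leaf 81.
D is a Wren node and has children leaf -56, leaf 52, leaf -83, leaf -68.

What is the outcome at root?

-3

A (Wren): max(-36, -3, -38, -89) = -3
B (Wren): max(90, -79) = 90
C (Wren): max(27, 81) = 81
D (Wren): max(-56, 52, -83, -68) = 52
root (Mika): min(-3, 90, 81, 52) = -3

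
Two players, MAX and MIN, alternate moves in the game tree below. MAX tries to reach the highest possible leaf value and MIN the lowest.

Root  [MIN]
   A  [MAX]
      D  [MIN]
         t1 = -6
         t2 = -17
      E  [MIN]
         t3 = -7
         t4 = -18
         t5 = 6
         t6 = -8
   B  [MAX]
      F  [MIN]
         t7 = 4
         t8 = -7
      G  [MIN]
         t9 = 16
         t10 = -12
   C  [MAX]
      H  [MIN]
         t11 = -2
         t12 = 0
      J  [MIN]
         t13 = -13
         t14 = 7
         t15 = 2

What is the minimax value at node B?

-7

F (MIN): min(4, -7) = -7
G (MIN): min(16, -12) = -12
B (MAX): max(-7, -12) = -7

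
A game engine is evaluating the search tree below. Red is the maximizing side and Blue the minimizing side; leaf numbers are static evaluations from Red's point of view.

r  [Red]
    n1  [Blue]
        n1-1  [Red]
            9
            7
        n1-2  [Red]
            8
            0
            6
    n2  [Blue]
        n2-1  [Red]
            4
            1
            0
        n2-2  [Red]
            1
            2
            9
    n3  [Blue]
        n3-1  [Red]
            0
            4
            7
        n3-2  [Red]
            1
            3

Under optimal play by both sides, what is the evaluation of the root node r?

n1-1 (Red): max(9, 7) = 9
n1-2 (Red): max(8, 0, 6) = 8
n1 (Blue): min(9, 8) = 8
n2-1 (Red): max(4, 1, 0) = 4
n2-2 (Red): max(1, 2, 9) = 9
n2 (Blue): min(4, 9) = 4
n3-1 (Red): max(0, 4, 7) = 7
n3-2 (Red): max(1, 3) = 3
n3 (Blue): min(7, 3) = 3
r (Red): max(8, 4, 3) = 8

8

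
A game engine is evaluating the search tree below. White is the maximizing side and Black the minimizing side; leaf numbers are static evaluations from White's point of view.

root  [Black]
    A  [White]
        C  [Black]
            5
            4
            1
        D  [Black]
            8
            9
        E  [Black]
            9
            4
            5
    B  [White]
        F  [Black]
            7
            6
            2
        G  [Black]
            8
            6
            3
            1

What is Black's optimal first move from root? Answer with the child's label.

B

C (Black): min(5, 4, 1) = 1
D (Black): min(8, 9) = 8
E (Black): min(9, 4, 5) = 4
A (White): max(1, 8, 4) = 8
F (Black): min(7, 6, 2) = 2
G (Black): min(8, 6, 3, 1) = 1
B (White): max(2, 1) = 2
root (Black): min(8, 2) = 2
Black at root wants the lowest of {A=8, B=2}, so chooses B.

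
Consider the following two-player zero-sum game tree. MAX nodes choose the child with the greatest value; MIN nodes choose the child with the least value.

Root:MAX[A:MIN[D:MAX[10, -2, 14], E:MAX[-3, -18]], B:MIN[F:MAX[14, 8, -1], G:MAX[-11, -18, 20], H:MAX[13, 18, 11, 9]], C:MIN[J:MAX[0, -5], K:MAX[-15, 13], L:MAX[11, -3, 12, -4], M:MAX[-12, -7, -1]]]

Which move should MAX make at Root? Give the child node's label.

D (MAX): max(10, -2, 14) = 14
E (MAX): max(-3, -18) = -3
A (MIN): min(14, -3) = -3
F (MAX): max(14, 8, -1) = 14
G (MAX): max(-11, -18, 20) = 20
H (MAX): max(13, 18, 11, 9) = 18
B (MIN): min(14, 20, 18) = 14
J (MAX): max(0, -5) = 0
K (MAX): max(-15, 13) = 13
L (MAX): max(11, -3, 12, -4) = 12
M (MAX): max(-12, -7, -1) = -1
C (MIN): min(0, 13, 12, -1) = -1
Root (MAX): max(-3, 14, -1) = 14
MAX at Root wants the highest of {A=-3, B=14, C=-1}, so chooses B.

B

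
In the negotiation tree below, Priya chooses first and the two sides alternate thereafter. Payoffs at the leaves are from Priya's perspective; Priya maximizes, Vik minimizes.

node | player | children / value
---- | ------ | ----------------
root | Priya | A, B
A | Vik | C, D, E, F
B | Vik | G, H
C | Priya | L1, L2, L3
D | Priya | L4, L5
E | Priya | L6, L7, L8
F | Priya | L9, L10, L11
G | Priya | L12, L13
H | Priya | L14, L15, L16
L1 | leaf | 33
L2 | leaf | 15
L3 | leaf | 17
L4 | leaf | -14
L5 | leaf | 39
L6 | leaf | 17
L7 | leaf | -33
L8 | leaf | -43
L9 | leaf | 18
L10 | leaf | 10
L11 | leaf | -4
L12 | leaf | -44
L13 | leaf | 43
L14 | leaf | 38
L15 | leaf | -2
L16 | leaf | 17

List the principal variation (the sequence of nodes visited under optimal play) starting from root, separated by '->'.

C (Priya): max(33, 15, 17) = 33
D (Priya): max(-14, 39) = 39
E (Priya): max(17, -33, -43) = 17
F (Priya): max(18, 10, -4) = 18
A (Vik): min(33, 39, 17, 18) = 17
G (Priya): max(-44, 43) = 43
H (Priya): max(38, -2, 17) = 38
B (Vik): min(43, 38) = 38
root (Priya): max(17, 38) = 38
At root, Priya picks B (highest: 38).
At B, Vik picks H (lowest: 38).
At H, Priya picks L14 (highest: 38).
Terminal value 38.

root -> B -> H -> L14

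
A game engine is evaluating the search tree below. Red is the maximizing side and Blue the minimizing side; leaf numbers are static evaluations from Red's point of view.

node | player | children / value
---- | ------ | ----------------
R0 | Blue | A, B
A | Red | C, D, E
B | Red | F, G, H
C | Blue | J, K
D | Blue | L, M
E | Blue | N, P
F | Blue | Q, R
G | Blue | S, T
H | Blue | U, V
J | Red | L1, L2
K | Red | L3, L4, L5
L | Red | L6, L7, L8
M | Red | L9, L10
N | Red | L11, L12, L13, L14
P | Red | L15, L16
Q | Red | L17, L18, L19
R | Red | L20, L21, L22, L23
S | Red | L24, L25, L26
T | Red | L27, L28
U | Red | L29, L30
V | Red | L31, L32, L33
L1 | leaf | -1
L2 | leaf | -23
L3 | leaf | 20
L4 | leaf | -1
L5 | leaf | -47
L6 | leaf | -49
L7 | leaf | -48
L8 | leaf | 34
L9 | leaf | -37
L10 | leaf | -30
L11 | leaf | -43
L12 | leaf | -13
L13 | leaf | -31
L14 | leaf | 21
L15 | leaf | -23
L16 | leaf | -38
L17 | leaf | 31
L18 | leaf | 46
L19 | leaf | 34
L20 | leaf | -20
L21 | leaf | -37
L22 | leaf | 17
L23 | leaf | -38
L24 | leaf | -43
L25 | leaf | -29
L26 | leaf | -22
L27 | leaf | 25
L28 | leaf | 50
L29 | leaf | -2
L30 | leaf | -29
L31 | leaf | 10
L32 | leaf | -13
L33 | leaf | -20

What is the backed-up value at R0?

-1

J (Red): max(-1, -23) = -1
K (Red): max(20, -1, -47) = 20
C (Blue): min(-1, 20) = -1
L (Red): max(-49, -48, 34) = 34
M (Red): max(-37, -30) = -30
D (Blue): min(34, -30) = -30
N (Red): max(-43, -13, -31, 21) = 21
P (Red): max(-23, -38) = -23
E (Blue): min(21, -23) = -23
A (Red): max(-1, -30, -23) = -1
Q (Red): max(31, 46, 34) = 46
R (Red): max(-20, -37, 17, -38) = 17
F (Blue): min(46, 17) = 17
S (Red): max(-43, -29, -22) = -22
T (Red): max(25, 50) = 50
G (Blue): min(-22, 50) = -22
U (Red): max(-2, -29) = -2
V (Red): max(10, -13, -20) = 10
H (Blue): min(-2, 10) = -2
B (Red): max(17, -22, -2) = 17
R0 (Blue): min(-1, 17) = -1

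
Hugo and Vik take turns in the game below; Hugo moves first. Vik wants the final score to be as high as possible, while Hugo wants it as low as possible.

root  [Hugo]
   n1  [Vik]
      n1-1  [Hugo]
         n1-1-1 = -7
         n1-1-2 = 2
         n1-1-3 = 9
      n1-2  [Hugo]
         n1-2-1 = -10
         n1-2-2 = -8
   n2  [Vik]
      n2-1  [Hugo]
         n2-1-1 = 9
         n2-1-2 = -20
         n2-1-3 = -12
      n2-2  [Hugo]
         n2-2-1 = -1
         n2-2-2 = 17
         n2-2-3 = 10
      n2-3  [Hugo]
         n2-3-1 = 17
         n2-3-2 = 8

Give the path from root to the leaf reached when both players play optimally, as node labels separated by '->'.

root -> n1 -> n1-1 -> n1-1-1

n1-1 (Hugo): min(-7, 2, 9) = -7
n1-2 (Hugo): min(-10, -8) = -10
n1 (Vik): max(-7, -10) = -7
n2-1 (Hugo): min(9, -20, -12) = -20
n2-2 (Hugo): min(-1, 17, 10) = -1
n2-3 (Hugo): min(17, 8) = 8
n2 (Vik): max(-20, -1, 8) = 8
root (Hugo): min(-7, 8) = -7
At root, Hugo picks n1 (lowest: -7).
At n1, Vik picks n1-1 (highest: -7).
At n1-1, Hugo picks n1-1-1 (lowest: -7).
Terminal value -7.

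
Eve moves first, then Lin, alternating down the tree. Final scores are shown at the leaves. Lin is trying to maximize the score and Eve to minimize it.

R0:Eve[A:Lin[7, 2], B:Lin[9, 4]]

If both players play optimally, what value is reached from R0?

7

A (Lin): max(7, 2) = 7
B (Lin): max(9, 4) = 9
R0 (Eve): min(7, 9) = 7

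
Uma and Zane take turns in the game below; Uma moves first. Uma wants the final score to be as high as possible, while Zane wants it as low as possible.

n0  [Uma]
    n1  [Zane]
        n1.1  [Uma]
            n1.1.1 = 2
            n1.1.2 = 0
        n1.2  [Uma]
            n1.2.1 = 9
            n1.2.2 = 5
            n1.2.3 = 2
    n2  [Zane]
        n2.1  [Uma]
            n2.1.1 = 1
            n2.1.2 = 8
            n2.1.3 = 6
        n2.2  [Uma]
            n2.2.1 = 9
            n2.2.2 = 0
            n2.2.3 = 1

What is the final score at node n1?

2

n1.1 (Uma): max(2, 0) = 2
n1.2 (Uma): max(9, 5, 2) = 9
n1 (Zane): min(2, 9) = 2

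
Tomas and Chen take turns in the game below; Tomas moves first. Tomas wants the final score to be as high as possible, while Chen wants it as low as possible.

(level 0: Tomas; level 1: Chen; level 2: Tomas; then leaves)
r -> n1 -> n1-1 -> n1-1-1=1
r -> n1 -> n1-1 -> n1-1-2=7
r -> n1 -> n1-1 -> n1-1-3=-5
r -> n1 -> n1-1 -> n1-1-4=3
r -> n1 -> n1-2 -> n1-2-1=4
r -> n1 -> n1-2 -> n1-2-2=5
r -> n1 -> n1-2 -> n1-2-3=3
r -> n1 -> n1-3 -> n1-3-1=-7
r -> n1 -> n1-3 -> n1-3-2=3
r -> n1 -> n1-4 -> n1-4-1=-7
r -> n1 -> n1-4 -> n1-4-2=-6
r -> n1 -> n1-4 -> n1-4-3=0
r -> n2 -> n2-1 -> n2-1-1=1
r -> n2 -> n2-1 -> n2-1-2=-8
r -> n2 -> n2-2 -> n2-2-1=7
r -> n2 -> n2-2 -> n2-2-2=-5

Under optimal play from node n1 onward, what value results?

n1-1 (Tomas): max(1, 7, -5, 3) = 7
n1-2 (Tomas): max(4, 5, 3) = 5
n1-3 (Tomas): max(-7, 3) = 3
n1-4 (Tomas): max(-7, -6, 0) = 0
n1 (Chen): min(7, 5, 3, 0) = 0

0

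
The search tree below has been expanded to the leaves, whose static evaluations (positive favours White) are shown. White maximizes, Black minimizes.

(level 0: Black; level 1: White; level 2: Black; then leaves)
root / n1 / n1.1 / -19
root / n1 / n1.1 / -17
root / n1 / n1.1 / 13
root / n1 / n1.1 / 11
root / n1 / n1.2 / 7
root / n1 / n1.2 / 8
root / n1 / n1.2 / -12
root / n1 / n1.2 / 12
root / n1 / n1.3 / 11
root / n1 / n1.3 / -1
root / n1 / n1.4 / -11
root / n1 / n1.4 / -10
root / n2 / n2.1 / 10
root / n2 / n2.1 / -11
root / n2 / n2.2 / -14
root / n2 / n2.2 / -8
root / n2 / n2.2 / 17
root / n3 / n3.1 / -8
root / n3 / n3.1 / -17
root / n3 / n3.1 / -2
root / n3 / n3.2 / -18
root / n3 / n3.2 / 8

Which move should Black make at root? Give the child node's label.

n3

n1.1 (Black): min(-19, -17, 13, 11) = -19
n1.2 (Black): min(7, 8, -12, 12) = -12
n1.3 (Black): min(11, -1) = -1
n1.4 (Black): min(-11, -10) = -11
n1 (White): max(-19, -12, -1, -11) = -1
n2.1 (Black): min(10, -11) = -11
n2.2 (Black): min(-14, -8, 17) = -14
n2 (White): max(-11, -14) = -11
n3.1 (Black): min(-8, -17, -2) = -17
n3.2 (Black): min(-18, 8) = -18
n3 (White): max(-17, -18) = -17
root (Black): min(-1, -11, -17) = -17
Black at root wants the lowest of {n1=-1, n2=-11, n3=-17}, so chooses n3.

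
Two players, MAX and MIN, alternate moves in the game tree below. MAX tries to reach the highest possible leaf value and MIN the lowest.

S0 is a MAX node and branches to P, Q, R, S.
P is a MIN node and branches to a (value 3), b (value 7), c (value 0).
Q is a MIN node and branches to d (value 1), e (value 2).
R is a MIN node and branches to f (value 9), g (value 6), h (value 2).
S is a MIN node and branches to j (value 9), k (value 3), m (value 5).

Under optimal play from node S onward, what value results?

3

S (MIN): min(9, 3, 5) = 3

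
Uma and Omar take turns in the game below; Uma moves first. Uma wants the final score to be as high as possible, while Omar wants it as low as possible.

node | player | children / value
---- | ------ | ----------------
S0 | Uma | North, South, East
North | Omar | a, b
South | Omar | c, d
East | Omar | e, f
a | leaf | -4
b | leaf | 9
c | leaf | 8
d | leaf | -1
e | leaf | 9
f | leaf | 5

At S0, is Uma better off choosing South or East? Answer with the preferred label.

South (Omar): min(8, -1) = -1
East (Omar): min(9, 5) = 5
Uma prefers the higher value; South=-1, East=5. East is better since 5 > -1.

East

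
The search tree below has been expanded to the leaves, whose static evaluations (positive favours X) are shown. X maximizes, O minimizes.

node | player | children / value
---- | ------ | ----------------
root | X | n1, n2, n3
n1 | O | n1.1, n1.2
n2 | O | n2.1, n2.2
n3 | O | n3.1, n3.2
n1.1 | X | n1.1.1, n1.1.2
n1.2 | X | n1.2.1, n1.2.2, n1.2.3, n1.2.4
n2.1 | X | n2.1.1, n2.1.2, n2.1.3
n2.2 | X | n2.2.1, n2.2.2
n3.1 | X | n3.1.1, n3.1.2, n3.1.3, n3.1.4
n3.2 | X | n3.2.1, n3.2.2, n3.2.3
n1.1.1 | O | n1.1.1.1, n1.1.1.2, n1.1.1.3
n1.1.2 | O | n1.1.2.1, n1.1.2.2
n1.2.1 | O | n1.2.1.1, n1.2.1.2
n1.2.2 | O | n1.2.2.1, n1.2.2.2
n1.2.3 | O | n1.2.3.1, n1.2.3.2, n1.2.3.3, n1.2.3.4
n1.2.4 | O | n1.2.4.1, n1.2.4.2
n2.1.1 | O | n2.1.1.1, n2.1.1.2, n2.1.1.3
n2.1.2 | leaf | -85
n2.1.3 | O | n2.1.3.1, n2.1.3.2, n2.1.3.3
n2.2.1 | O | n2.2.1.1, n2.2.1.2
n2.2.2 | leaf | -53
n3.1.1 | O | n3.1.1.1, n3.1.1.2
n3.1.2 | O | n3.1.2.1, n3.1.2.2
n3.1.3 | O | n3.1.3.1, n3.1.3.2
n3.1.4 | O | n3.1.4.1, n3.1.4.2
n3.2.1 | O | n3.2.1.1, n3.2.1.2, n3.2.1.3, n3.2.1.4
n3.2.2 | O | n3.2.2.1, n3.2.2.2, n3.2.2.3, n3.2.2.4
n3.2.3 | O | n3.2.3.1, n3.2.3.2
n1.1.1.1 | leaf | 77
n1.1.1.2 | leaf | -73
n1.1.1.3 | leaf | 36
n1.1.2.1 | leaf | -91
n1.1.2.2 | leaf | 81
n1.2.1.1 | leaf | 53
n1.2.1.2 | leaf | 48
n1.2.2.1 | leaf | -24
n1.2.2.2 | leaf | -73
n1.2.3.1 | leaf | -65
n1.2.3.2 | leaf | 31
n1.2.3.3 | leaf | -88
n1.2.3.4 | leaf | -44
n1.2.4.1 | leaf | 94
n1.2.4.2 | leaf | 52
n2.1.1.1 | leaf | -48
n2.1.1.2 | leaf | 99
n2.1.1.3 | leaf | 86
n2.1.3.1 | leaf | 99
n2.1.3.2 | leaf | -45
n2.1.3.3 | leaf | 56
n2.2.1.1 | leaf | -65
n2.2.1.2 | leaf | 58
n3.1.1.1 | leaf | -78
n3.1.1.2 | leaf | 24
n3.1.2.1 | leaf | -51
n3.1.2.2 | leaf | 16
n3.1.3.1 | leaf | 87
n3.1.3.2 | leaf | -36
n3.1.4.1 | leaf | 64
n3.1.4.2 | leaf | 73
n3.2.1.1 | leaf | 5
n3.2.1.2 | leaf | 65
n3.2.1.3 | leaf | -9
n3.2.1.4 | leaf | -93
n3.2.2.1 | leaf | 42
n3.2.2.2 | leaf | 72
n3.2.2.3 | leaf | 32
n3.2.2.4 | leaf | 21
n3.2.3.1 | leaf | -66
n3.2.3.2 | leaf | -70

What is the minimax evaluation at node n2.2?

-53

n2.2.1 (O): min(-65, 58) = -65
n2.2 (X): max(-65, -53) = -53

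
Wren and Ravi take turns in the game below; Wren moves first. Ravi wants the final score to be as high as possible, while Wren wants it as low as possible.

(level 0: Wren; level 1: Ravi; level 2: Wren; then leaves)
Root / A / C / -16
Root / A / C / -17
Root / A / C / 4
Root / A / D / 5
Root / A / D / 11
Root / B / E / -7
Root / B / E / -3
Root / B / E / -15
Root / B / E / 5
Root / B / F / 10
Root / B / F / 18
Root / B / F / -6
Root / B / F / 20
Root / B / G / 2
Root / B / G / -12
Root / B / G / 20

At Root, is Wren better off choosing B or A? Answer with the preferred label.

E (Wren): min(-7, -3, -15, 5) = -15
F (Wren): min(10, 18, -6, 20) = -6
G (Wren): min(2, -12, 20) = -12
B (Ravi): max(-15, -6, -12) = -6
C (Wren): min(-16, -17, 4) = -17
D (Wren): min(5, 11) = 5
A (Ravi): max(-17, 5) = 5
Wren prefers the lower value; B=-6, A=5. B is better since -6 < 5.

B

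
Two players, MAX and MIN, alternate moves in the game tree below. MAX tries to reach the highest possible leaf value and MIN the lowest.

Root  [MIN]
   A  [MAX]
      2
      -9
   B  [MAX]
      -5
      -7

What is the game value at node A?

2

A (MAX): max(2, -9) = 2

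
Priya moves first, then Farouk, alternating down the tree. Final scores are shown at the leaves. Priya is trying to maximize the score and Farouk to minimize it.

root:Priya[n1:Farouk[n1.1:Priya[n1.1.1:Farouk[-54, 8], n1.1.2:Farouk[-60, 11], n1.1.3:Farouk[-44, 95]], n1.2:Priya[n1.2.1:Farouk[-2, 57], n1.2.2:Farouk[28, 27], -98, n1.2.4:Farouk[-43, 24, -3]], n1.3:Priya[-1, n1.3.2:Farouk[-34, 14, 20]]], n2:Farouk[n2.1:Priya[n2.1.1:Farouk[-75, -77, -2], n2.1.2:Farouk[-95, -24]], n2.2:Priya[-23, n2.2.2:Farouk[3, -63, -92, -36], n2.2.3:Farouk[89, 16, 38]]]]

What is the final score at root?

n1.1.1 (Farouk): min(-54, 8) = -54
n1.1.2 (Farouk): min(-60, 11) = -60
n1.1.3 (Farouk): min(-44, 95) = -44
n1.1 (Priya): max(-54, -60, -44) = -44
n1.2.1 (Farouk): min(-2, 57) = -2
n1.2.2 (Farouk): min(28, 27) = 27
n1.2.4 (Farouk): min(-43, 24, -3) = -43
n1.2 (Priya): max(-2, 27, -98, -43) = 27
n1.3.2 (Farouk): min(-34, 14, 20) = -34
n1.3 (Priya): max(-1, -34) = -1
n1 (Farouk): min(-44, 27, -1) = -44
n2.1.1 (Farouk): min(-75, -77, -2) = -77
n2.1.2 (Farouk): min(-95, -24) = -95
n2.1 (Priya): max(-77, -95) = -77
n2.2.2 (Farouk): min(3, -63, -92, -36) = -92
n2.2.3 (Farouk): min(89, 16, 38) = 16
n2.2 (Priya): max(-23, -92, 16) = 16
n2 (Farouk): min(-77, 16) = -77
root (Priya): max(-44, -77) = -44

-44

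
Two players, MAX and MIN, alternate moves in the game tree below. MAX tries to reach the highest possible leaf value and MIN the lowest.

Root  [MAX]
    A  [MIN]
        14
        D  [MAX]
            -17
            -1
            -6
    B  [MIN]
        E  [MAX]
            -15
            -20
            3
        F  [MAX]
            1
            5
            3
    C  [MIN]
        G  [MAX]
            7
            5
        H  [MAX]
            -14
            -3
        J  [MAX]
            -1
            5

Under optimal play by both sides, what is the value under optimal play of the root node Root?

D (MAX): max(-17, -1, -6) = -1
A (MIN): min(14, -1) = -1
E (MAX): max(-15, -20, 3) = 3
F (MAX): max(1, 5, 3) = 5
B (MIN): min(3, 5) = 3
G (MAX): max(7, 5) = 7
H (MAX): max(-14, -3) = -3
J (MAX): max(-1, 5) = 5
C (MIN): min(7, -3, 5) = -3
Root (MAX): max(-1, 3, -3) = 3

3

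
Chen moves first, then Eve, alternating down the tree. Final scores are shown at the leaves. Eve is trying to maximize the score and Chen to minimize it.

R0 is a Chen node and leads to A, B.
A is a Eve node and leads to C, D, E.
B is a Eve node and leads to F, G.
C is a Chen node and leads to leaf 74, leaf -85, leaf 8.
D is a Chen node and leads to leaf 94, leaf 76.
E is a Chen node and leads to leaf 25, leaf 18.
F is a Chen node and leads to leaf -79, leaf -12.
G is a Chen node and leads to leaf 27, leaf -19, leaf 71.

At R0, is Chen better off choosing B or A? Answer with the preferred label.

B

F (Chen): min(-79, -12) = -79
G (Chen): min(27, -19, 71) = -19
B (Eve): max(-79, -19) = -19
C (Chen): min(74, -85, 8) = -85
D (Chen): min(94, 76) = 76
E (Chen): min(25, 18) = 18
A (Eve): max(-85, 76, 18) = 76
Chen prefers the lower value; B=-19, A=76. B is better since -19 < 76.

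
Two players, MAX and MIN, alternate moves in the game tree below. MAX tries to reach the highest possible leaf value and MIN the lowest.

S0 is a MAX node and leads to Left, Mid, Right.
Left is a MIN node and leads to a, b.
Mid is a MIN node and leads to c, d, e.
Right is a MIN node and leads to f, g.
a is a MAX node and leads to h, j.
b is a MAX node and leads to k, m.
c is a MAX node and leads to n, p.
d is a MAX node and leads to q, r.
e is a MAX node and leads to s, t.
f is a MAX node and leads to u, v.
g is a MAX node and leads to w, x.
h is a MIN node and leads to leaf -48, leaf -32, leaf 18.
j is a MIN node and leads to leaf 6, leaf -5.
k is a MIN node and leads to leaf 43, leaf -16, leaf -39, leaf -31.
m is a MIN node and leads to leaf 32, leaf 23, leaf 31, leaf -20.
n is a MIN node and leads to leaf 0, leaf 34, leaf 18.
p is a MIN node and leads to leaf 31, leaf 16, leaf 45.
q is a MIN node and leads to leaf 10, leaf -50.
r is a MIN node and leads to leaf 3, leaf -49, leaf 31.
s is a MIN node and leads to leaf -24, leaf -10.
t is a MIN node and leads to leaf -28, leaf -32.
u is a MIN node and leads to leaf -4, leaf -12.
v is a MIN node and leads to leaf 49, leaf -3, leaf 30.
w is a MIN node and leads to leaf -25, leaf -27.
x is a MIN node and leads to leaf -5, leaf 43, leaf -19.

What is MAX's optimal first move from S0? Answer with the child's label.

h (MIN): min(-48, -32, 18) = -48
j (MIN): min(6, -5) = -5
a (MAX): max(-48, -5) = -5
k (MIN): min(43, -16, -39, -31) = -39
m (MIN): min(32, 23, 31, -20) = -20
b (MAX): max(-39, -20) = -20
Left (MIN): min(-5, -20) = -20
n (MIN): min(0, 34, 18) = 0
p (MIN): min(31, 16, 45) = 16
c (MAX): max(0, 16) = 16
q (MIN): min(10, -50) = -50
r (MIN): min(3, -49, 31) = -49
d (MAX): max(-50, -49) = -49
s (MIN): min(-24, -10) = -24
t (MIN): min(-28, -32) = -32
e (MAX): max(-24, -32) = -24
Mid (MIN): min(16, -49, -24) = -49
u (MIN): min(-4, -12) = -12
v (MIN): min(49, -3, 30) = -3
f (MAX): max(-12, -3) = -3
w (MIN): min(-25, -27) = -27
x (MIN): min(-5, 43, -19) = -19
g (MAX): max(-27, -19) = -19
Right (MIN): min(-3, -19) = -19
S0 (MAX): max(-20, -49, -19) = -19
MAX at S0 wants the highest of {Left=-20, Mid=-49, Right=-19}, so chooses Right.

Right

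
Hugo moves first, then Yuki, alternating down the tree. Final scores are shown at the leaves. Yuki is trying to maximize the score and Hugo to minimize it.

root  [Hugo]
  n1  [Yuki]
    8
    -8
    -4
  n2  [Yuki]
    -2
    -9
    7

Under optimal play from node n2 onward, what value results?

n2 (Yuki): max(-2, -9, 7) = 7

7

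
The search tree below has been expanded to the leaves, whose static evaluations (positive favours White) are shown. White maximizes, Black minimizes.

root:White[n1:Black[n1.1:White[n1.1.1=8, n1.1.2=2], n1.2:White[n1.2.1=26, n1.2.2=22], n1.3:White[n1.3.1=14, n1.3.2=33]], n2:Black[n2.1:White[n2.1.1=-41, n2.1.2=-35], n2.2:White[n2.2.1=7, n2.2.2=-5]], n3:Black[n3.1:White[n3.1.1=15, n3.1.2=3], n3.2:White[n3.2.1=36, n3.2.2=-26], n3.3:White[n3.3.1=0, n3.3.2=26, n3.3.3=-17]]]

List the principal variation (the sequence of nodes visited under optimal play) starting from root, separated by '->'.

root -> n3 -> n3.1 -> n3.1.1

n1.1 (White): max(8, 2) = 8
n1.2 (White): max(26, 22) = 26
n1.3 (White): max(14, 33) = 33
n1 (Black): min(8, 26, 33) = 8
n2.1 (White): max(-41, -35) = -35
n2.2 (White): max(7, -5) = 7
n2 (Black): min(-35, 7) = -35
n3.1 (White): max(15, 3) = 15
n3.2 (White): max(36, -26) = 36
n3.3 (White): max(0, 26, -17) = 26
n3 (Black): min(15, 36, 26) = 15
root (White): max(8, -35, 15) = 15
At root, White picks n3 (highest: 15).
At n3, Black picks n3.1 (lowest: 15).
At n3.1, White picks n3.1.1 (highest: 15).
Terminal value 15.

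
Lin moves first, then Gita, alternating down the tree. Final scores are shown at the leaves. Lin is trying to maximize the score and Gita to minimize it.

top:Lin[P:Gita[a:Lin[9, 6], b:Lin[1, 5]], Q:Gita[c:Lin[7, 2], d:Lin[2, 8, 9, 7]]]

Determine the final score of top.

a (Lin): max(9, 6) = 9
b (Lin): max(1, 5) = 5
P (Gita): min(9, 5) = 5
c (Lin): max(7, 2) = 7
d (Lin): max(2, 8, 9, 7) = 9
Q (Gita): min(7, 9) = 7
top (Lin): max(5, 7) = 7

7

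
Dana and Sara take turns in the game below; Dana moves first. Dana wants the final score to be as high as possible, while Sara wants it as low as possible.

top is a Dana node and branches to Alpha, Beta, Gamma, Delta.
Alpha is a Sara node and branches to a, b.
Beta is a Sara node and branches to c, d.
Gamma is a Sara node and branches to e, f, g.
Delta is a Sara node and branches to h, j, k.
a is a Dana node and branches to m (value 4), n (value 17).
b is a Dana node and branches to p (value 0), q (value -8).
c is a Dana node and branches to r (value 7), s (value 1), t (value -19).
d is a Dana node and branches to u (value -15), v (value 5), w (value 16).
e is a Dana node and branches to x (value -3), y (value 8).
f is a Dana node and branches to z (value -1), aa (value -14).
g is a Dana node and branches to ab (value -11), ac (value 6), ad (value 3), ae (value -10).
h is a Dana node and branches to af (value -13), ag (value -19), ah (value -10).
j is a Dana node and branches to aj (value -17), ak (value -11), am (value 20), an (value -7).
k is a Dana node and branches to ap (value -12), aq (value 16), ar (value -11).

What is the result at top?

7

a (Dana): max(4, 17) = 17
b (Dana): max(0, -8) = 0
Alpha (Sara): min(17, 0) = 0
c (Dana): max(7, 1, -19) = 7
d (Dana): max(-15, 5, 16) = 16
Beta (Sara): min(7, 16) = 7
e (Dana): max(-3, 8) = 8
f (Dana): max(-1, -14) = -1
g (Dana): max(-11, 6, 3, -10) = 6
Gamma (Sara): min(8, -1, 6) = -1
h (Dana): max(-13, -19, -10) = -10
j (Dana): max(-17, -11, 20, -7) = 20
k (Dana): max(-12, 16, -11) = 16
Delta (Sara): min(-10, 20, 16) = -10
top (Dana): max(0, 7, -1, -10) = 7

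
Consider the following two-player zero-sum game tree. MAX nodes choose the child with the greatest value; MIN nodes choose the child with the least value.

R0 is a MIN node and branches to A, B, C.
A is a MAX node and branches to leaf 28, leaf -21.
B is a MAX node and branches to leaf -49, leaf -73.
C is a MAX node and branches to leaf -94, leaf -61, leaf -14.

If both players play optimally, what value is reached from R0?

-49

A (MAX): max(28, -21) = 28
B (MAX): max(-49, -73) = -49
C (MAX): max(-94, -61, -14) = -14
R0 (MIN): min(28, -49, -14) = -49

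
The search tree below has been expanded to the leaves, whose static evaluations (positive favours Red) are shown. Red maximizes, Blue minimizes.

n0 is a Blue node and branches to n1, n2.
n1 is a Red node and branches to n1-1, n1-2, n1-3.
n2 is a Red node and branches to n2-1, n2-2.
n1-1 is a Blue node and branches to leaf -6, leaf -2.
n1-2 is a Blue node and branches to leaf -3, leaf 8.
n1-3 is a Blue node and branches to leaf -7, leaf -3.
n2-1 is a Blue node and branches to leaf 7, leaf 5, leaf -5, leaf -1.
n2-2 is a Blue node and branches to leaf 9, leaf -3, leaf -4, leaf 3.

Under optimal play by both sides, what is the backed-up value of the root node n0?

-4

n1-1 (Blue): min(-6, -2) = -6
n1-2 (Blue): min(-3, 8) = -3
n1-3 (Blue): min(-7, -3) = -7
n1 (Red): max(-6, -3, -7) = -3
n2-1 (Blue): min(7, 5, -5, -1) = -5
n2-2 (Blue): min(9, -3, -4, 3) = -4
n2 (Red): max(-5, -4) = -4
n0 (Blue): min(-3, -4) = -4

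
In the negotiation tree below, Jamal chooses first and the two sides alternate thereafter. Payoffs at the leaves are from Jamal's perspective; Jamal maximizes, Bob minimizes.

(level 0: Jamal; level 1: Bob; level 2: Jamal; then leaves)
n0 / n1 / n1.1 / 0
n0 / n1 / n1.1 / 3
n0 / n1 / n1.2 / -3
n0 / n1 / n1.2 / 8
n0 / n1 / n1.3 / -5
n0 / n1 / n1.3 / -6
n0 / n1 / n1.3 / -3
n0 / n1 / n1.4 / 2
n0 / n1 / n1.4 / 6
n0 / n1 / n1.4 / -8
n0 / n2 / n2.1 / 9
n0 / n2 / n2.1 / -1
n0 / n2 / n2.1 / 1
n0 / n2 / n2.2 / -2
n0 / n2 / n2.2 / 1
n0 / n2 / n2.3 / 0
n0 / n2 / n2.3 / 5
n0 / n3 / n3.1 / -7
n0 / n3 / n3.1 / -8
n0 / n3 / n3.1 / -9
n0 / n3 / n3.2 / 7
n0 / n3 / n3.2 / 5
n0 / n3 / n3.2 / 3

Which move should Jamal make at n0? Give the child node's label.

n1.1 (Jamal): max(0, 3) = 3
n1.2 (Jamal): max(-3, 8) = 8
n1.3 (Jamal): max(-5, -6, -3) = -3
n1.4 (Jamal): max(2, 6, -8) = 6
n1 (Bob): min(3, 8, -3, 6) = -3
n2.1 (Jamal): max(9, -1, 1) = 9
n2.2 (Jamal): max(-2, 1) = 1
n2.3 (Jamal): max(0, 5) = 5
n2 (Bob): min(9, 1, 5) = 1
n3.1 (Jamal): max(-7, -8, -9) = -7
n3.2 (Jamal): max(7, 5, 3) = 7
n3 (Bob): min(-7, 7) = -7
n0 (Jamal): max(-3, 1, -7) = 1
Jamal at n0 wants the highest of {n1=-3, n2=1, n3=-7}, so chooses n2.

n2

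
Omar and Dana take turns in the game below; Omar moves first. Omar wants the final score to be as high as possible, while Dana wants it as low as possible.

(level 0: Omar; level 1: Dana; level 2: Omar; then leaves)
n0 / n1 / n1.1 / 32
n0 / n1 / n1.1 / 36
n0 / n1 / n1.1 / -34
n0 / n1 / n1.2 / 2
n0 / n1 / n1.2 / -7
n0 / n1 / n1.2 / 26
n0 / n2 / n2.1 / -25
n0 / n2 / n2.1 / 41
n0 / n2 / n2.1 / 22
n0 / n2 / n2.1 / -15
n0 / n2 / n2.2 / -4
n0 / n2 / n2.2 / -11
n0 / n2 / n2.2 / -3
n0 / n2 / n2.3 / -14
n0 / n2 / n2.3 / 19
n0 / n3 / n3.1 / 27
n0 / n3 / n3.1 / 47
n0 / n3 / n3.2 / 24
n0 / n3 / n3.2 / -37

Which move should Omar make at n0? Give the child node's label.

n1.1 (Omar): max(32, 36, -34) = 36
n1.2 (Omar): max(2, -7, 26) = 26
n1 (Dana): min(36, 26) = 26
n2.1 (Omar): max(-25, 41, 22, -15) = 41
n2.2 (Omar): max(-4, -11, -3) = -3
n2.3 (Omar): max(-14, 19) = 19
n2 (Dana): min(41, -3, 19) = -3
n3.1 (Omar): max(27, 47) = 47
n3.2 (Omar): max(24, -37) = 24
n3 (Dana): min(47, 24) = 24
n0 (Omar): max(26, -3, 24) = 26
Omar at n0 wants the highest of {n1=26, n2=-3, n3=24}, so chooses n1.

n1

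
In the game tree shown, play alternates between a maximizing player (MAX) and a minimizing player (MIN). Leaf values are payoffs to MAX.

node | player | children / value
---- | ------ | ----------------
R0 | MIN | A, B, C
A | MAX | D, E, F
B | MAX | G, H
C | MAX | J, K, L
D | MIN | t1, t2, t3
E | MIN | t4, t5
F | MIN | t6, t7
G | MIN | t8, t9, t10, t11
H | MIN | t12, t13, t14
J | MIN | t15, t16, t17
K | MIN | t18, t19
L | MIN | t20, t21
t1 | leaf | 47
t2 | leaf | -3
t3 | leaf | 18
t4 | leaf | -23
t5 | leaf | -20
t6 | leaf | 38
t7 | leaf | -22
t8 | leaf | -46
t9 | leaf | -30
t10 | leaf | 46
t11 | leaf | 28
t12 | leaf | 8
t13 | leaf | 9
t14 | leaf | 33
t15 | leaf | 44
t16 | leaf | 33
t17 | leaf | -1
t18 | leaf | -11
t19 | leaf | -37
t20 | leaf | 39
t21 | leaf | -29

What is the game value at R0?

-3

D (MIN): min(47, -3, 18) = -3
E (MIN): min(-23, -20) = -23
F (MIN): min(38, -22) = -22
A (MAX): max(-3, -23, -22) = -3
G (MIN): min(-46, -30, 46, 28) = -46
H (MIN): min(8, 9, 33) = 8
B (MAX): max(-46, 8) = 8
J (MIN): min(44, 33, -1) = -1
K (MIN): min(-11, -37) = -37
L (MIN): min(39, -29) = -29
C (MAX): max(-1, -37, -29) = -1
R0 (MIN): min(-3, 8, -1) = -3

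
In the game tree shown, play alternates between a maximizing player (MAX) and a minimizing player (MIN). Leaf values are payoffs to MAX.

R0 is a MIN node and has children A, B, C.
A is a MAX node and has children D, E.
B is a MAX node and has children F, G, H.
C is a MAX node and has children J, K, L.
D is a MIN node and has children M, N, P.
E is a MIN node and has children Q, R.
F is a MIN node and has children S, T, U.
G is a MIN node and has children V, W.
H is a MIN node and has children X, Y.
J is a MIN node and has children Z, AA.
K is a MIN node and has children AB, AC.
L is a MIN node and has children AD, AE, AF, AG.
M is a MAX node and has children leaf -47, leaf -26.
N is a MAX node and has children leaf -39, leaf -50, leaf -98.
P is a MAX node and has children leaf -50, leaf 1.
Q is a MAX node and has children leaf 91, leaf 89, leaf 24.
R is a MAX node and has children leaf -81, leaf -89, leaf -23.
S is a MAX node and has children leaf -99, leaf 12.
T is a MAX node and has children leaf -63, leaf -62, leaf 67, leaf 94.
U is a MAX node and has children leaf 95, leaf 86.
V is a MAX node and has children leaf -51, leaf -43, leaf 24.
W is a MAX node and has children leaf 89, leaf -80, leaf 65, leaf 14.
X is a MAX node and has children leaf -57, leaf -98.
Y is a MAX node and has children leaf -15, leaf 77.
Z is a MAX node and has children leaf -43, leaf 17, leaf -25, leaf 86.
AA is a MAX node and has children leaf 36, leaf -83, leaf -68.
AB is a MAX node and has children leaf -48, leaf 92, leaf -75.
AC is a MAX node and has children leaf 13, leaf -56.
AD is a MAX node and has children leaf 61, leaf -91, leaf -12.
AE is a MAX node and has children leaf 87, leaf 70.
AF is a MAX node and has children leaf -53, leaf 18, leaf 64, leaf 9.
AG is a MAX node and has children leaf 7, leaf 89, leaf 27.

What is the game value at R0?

M (MAX): max(-47, -26) = -26
N (MAX): max(-39, -50, -98) = -39
P (MAX): max(-50, 1) = 1
D (MIN): min(-26, -39, 1) = -39
Q (MAX): max(91, 89, 24) = 91
R (MAX): max(-81, -89, -23) = -23
E (MIN): min(91, -23) = -23
A (MAX): max(-39, -23) = -23
S (MAX): max(-99, 12) = 12
T (MAX): max(-63, -62, 67, 94) = 94
U (MAX): max(95, 86) = 95
F (MIN): min(12, 94, 95) = 12
V (MAX): max(-51, -43, 24) = 24
W (MAX): max(89, -80, 65, 14) = 89
G (MIN): min(24, 89) = 24
X (MAX): max(-57, -98) = -57
Y (MAX): max(-15, 77) = 77
H (MIN): min(-57, 77) = -57
B (MAX): max(12, 24, -57) = 24
Z (MAX): max(-43, 17, -25, 86) = 86
AA (MAX): max(36, -83, -68) = 36
J (MIN): min(86, 36) = 36
AB (MAX): max(-48, 92, -75) = 92
AC (MAX): max(13, -56) = 13
K (MIN): min(92, 13) = 13
AD (MAX): max(61, -91, -12) = 61
AE (MAX): max(87, 70) = 87
AF (MAX): max(-53, 18, 64, 9) = 64
AG (MAX): max(7, 89, 27) = 89
L (MIN): min(61, 87, 64, 89) = 61
C (MAX): max(36, 13, 61) = 61
R0 (MIN): min(-23, 24, 61) = -23

-23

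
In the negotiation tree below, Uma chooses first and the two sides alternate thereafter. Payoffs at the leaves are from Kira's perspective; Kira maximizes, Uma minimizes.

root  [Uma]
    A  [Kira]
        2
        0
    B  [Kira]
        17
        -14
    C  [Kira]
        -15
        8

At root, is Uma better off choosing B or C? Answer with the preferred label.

B (Kira): max(17, -14) = 17
C (Kira): max(-15, 8) = 8
Uma prefers the lower value; B=17, C=8. C is better since 8 < 17.

C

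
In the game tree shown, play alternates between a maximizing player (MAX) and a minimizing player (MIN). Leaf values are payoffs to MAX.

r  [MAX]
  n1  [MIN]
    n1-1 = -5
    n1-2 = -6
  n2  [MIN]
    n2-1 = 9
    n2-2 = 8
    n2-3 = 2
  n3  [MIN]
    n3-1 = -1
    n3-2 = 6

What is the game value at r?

n1 (MIN): min(-5, -6) = -6
n2 (MIN): min(9, 8, 2) = 2
n3 (MIN): min(-1, 6) = -1
r (MAX): max(-6, 2, -1) = 2

2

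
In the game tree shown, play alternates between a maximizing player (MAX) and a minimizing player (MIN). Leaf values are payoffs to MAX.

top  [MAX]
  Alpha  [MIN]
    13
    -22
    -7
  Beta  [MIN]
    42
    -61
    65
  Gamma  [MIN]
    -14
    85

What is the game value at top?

-14

Alpha (MIN): min(13, -22, -7) = -22
Beta (MIN): min(42, -61, 65) = -61
Gamma (MIN): min(-14, 85) = -14
top (MAX): max(-22, -61, -14) = -14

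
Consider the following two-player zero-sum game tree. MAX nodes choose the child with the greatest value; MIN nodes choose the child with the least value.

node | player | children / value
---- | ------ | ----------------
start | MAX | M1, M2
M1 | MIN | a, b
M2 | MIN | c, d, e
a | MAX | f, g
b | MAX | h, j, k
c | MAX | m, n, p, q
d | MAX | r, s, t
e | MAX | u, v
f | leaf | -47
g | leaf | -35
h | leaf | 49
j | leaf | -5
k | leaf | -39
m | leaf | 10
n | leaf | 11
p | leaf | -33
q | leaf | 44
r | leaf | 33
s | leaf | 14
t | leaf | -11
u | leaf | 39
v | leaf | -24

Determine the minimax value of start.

33

a (MAX): max(-47, -35) = -35
b (MAX): max(49, -5, -39) = 49
M1 (MIN): min(-35, 49) = -35
c (MAX): max(10, 11, -33, 44) = 44
d (MAX): max(33, 14, -11) = 33
e (MAX): max(39, -24) = 39
M2 (MIN): min(44, 33, 39) = 33
start (MAX): max(-35, 33) = 33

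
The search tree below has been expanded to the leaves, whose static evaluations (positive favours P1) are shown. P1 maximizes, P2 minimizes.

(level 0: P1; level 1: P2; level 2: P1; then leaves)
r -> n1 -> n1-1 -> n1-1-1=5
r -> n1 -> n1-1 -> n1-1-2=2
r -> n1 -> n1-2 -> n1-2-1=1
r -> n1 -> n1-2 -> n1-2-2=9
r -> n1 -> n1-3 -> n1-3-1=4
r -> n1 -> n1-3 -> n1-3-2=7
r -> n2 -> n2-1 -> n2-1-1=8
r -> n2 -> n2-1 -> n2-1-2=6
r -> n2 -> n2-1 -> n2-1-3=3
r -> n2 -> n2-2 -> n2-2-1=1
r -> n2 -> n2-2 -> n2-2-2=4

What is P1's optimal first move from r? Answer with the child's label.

n1

n1-1 (P1): max(5, 2) = 5
n1-2 (P1): max(1, 9) = 9
n1-3 (P1): max(4, 7) = 7
n1 (P2): min(5, 9, 7) = 5
n2-1 (P1): max(8, 6, 3) = 8
n2-2 (P1): max(1, 4) = 4
n2 (P2): min(8, 4) = 4
r (P1): max(5, 4) = 5
P1 at r wants the highest of {n1=5, n2=4}, so chooses n1.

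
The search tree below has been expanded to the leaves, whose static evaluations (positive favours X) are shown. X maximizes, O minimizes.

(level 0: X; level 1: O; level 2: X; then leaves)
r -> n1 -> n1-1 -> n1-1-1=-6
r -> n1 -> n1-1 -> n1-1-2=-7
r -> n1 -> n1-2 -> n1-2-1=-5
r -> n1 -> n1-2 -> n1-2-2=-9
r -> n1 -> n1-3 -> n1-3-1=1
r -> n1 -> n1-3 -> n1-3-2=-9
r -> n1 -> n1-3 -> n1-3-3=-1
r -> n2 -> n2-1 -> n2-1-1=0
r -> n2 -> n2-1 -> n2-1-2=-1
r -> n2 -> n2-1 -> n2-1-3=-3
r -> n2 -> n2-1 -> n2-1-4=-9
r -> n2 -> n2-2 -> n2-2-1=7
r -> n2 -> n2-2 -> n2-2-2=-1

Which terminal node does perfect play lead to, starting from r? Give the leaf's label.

n1-1 (X): max(-6, -7) = -6
n1-2 (X): max(-5, -9) = -5
n1-3 (X): max(1, -9, -1) = 1
n1 (O): min(-6, -5, 1) = -6
n2-1 (X): max(0, -1, -3, -9) = 0
n2-2 (X): max(7, -1) = 7
n2 (O): min(0, 7) = 0
r (X): max(-6, 0) = 0
At r, X picks n2 (highest: 0).
At n2, O picks n2-1 (lowest: 0).
At n2-1, X picks n2-1-1 (highest: 0).
Terminal value 0.

n2-1-1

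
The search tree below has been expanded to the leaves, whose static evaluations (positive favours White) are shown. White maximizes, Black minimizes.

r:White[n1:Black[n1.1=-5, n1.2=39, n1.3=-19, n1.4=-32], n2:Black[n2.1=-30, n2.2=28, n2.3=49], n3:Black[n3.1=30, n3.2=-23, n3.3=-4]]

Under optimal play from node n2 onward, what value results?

-30

n2 (Black): min(-30, 28, 49) = -30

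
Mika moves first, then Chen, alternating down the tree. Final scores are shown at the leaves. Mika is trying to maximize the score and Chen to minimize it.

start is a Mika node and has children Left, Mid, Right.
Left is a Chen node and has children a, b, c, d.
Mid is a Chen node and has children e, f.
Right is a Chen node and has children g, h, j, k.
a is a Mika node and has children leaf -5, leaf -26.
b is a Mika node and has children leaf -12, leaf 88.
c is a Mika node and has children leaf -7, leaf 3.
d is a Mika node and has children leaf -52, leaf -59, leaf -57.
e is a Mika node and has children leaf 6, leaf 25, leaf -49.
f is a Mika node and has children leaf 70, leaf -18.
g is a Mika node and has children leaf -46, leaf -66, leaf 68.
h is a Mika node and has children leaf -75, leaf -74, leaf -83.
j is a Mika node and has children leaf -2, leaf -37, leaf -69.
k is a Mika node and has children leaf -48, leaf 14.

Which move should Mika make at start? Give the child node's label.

a (Mika): max(-5, -26) = -5
b (Mika): max(-12, 88) = 88
c (Mika): max(-7, 3) = 3
d (Mika): max(-52, -59, -57) = -52
Left (Chen): min(-5, 88, 3, -52) = -52
e (Mika): max(6, 25, -49) = 25
f (Mika): max(70, -18) = 70
Mid (Chen): min(25, 70) = 25
g (Mika): max(-46, -66, 68) = 68
h (Mika): max(-75, -74, -83) = -74
j (Mika): max(-2, -37, -69) = -2
k (Mika): max(-48, 14) = 14
Right (Chen): min(68, -74, -2, 14) = -74
start (Mika): max(-52, 25, -74) = 25
Mika at start wants the highest of {Left=-52, Mid=25, Right=-74}, so chooses Mid.

Mid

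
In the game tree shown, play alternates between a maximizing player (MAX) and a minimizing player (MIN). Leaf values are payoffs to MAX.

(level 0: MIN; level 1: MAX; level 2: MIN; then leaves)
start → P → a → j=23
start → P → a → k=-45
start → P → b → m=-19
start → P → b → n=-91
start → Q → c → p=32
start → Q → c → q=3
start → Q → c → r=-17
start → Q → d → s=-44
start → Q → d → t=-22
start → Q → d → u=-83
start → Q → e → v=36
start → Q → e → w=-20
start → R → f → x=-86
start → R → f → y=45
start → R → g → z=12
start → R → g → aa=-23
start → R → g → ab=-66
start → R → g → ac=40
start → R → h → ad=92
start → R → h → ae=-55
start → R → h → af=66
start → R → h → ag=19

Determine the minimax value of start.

-55

a (MIN): min(23, -45) = -45
b (MIN): min(-19, -91) = -91
P (MAX): max(-45, -91) = -45
c (MIN): min(32, 3, -17) = -17
d (MIN): min(-44, -22, -83) = -83
e (MIN): min(36, -20) = -20
Q (MAX): max(-17, -83, -20) = -17
f (MIN): min(-86, 45) = -86
g (MIN): min(12, -23, -66, 40) = -66
h (MIN): min(92, -55, 66, 19) = -55
R (MAX): max(-86, -66, -55) = -55
start (MIN): min(-45, -17, -55) = -55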